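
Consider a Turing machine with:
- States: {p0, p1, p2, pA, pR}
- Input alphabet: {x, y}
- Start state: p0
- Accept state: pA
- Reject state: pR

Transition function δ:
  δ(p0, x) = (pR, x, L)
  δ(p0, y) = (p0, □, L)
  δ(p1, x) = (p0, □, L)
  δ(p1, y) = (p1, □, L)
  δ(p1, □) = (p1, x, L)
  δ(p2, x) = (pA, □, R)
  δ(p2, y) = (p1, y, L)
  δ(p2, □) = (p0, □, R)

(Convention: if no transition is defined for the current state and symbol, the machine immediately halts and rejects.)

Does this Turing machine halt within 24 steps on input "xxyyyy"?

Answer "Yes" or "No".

Execution trace:
Initial: [p0]xxyyyy
Step 1: δ(p0, x) = (pR, x, L) → [pR]□xxyyyy

The machine reaches the reject state pR and halts.
The machine halted after 1 step (within the 24-step bound).

Answer: Yes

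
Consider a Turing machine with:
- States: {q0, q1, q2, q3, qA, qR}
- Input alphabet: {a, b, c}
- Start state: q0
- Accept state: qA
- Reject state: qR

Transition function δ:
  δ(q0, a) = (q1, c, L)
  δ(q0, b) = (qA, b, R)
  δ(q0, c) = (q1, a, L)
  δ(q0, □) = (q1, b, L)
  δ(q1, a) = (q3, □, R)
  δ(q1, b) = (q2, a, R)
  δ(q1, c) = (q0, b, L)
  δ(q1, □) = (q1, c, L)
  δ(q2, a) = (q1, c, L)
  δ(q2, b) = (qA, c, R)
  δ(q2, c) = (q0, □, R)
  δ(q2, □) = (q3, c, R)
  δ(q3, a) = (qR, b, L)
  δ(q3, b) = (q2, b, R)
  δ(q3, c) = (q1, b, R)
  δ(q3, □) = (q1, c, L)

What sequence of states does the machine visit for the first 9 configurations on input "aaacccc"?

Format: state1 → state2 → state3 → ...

Execution trace:
Initial: [q0]aaacccc
Step 1: δ(q0, a) = (q1, c, L) → [q1]□caacccc
Step 2: δ(q1, □) = (q1, c, L) → [q1]□ccaacccc
Step 3: δ(q1, □) = (q1, c, L) → [q1]□cccaacccc
Step 4: δ(q1, □) = (q1, c, L) → [q1]□ccccaacccc
Step 5: δ(q1, □) = (q1, c, L) → [q1]□cccccaacccc
Step 6: δ(q1, □) = (q1, c, L) → [q1]□ccccccaacccc
Step 7: δ(q1, □) = (q1, c, L) → [q1]□cccccccaacccc
Step 8: δ(q1, □) = (q1, c, L) → [q1]□ccccccccaacccc

State sequence: q0 → q1 → q1 → q1 → q1 → q1 → q1 → q1 → q1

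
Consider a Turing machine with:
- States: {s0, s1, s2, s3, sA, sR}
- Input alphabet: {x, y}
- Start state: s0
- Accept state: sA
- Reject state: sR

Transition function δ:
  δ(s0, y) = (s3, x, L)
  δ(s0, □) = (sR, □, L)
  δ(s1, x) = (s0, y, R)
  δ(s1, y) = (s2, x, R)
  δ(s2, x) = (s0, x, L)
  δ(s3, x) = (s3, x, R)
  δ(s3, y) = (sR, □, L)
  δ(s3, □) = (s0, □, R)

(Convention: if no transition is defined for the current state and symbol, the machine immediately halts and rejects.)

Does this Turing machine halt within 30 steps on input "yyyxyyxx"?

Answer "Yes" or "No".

Execution trace:
Initial: [s0]yyyxyyxx
Step 1: δ(s0, y) = (s3, x, L) → [s3]□xyyxyyxx
Step 2: δ(s3, □) = (s0, □, R) → □[s0]xyyxyyxx

No transition is defined for δ(s0, x). By convention the machine halts and rejects.
The machine halted after 2 steps (within the 30-step bound).

Answer: Yes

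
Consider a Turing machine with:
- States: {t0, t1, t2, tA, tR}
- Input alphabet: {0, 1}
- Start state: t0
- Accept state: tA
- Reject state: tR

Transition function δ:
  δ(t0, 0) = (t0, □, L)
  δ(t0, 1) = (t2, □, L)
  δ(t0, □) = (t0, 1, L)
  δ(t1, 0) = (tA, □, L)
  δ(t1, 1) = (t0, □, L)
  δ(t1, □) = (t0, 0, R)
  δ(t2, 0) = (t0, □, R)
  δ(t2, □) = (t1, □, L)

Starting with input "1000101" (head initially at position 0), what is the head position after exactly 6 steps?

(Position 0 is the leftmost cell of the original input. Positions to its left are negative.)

Execution trace (head position shown):
Step 0: [t0]1000101  (head at position 0)
Step 1: move left → [t2]□□000101  (head at position -1)
Step 2: move left → [t1]□□□000101  (head at position -2)
Step 3: move right → 0[t0]□□000101  (head at position -1)
Step 4: move left → [t0]01□000101  (head at position -2)
Step 5: move left → [t0]□□1□000101  (head at position -3)
Step 6: move left → [t0]□1□1□000101  (head at position -4)

After 6 steps, the head is at position -4.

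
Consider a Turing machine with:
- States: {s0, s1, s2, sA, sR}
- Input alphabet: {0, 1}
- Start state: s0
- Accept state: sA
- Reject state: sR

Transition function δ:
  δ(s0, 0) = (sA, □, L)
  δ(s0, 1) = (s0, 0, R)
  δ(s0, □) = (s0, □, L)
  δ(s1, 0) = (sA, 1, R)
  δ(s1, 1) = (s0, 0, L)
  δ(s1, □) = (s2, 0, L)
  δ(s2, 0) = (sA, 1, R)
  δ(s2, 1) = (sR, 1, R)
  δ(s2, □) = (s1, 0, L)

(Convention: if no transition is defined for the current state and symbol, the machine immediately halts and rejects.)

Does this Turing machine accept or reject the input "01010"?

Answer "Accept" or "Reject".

Execution trace:
Initial: [s0]01010
Step 1: δ(s0, 0) = (sA, □, L) → [sA]□□1010

The machine reaches the accept state sA and halts.

Answer: Accept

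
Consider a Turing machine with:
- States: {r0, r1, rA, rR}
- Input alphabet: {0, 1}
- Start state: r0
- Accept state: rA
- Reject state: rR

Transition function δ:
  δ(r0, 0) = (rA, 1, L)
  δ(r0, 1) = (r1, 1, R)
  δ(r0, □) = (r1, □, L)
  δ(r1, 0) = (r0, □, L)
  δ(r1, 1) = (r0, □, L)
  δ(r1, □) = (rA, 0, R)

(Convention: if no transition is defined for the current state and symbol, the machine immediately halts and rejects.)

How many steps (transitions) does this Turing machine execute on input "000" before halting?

Execution trace:
Initial: [r0]000
Step 1: δ(r0, 0) = (rA, 1, L) → [rA]□100

The machine reaches the accept state rA and halts.

The machine executed 1 step before halting.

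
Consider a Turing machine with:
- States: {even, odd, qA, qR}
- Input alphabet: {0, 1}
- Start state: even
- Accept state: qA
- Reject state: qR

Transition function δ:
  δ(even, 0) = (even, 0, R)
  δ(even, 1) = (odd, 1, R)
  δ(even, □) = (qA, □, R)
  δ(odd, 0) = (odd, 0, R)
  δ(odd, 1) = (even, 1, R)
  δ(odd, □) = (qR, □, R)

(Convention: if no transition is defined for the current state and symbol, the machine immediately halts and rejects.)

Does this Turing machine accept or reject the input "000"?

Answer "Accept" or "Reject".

Execution trace:
Initial: [even]000
Step 1: δ(even, 0) = (even, 0, R) → 0[even]00
Step 2: δ(even, 0) = (even, 0, R) → 00[even]0
Step 3: δ(even, 0) = (even, 0, R) → 000[even]□
Step 4: δ(even, □) = (qA, □, R) → 000□[qA]□

The machine reaches the accept state qA and halts.

Answer: Accept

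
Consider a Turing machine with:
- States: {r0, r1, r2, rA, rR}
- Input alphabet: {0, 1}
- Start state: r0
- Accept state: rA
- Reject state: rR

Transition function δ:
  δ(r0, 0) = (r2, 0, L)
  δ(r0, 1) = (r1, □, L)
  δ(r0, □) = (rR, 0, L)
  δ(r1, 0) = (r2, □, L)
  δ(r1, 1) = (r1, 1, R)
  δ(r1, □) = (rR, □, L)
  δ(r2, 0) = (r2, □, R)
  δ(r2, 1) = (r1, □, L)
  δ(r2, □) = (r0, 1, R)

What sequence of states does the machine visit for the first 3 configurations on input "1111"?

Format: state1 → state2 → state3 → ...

Execution trace:
Initial: [r0]1111
Step 1: δ(r0, 1) = (r1, □, L) → [r1]□□111
Step 2: δ(r1, □) = (rR, □, L) → [rR]□□□111

The machine reaches the reject state rR and halts.

State sequence: r0 → r1 → rR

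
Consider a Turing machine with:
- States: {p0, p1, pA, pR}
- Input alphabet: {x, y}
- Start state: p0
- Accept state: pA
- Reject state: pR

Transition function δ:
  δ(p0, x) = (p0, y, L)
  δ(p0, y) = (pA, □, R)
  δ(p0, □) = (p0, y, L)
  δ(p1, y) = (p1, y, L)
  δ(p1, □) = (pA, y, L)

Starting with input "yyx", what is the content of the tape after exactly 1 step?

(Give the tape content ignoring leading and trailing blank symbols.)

Execution trace:
Initial: [p0]yyx
Step 1: δ(p0, y) = (pA, □, R) → □[pA]yx

The machine reaches the accept state pA and halts.

After 1 step, the tape (ignoring leading/trailing blanks) is: yx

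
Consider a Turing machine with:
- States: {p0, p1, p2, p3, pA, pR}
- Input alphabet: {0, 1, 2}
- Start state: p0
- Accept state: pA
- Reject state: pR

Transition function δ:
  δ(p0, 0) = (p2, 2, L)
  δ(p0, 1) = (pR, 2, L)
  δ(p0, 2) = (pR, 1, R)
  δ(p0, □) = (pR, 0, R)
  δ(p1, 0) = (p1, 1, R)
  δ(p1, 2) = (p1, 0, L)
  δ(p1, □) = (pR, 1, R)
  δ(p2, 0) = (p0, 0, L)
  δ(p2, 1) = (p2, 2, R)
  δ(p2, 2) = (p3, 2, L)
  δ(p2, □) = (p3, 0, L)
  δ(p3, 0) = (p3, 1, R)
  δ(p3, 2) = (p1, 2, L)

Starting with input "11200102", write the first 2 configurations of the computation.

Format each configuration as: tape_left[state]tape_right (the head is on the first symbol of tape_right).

Transitions applied:
Step 1: δ(p0, 1) = (pR, 2, L)

The first 2 configurations are:
[p0]11200102 ⊢ [pR]□21200102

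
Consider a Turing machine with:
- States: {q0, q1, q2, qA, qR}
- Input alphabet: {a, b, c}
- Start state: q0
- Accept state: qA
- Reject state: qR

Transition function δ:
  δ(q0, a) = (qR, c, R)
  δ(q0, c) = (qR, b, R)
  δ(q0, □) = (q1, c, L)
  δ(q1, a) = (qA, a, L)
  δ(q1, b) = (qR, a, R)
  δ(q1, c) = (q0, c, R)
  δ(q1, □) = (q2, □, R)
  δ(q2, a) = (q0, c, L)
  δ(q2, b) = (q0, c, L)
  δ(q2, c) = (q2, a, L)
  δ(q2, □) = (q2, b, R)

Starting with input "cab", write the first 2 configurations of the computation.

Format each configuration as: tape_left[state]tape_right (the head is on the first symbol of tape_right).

Transitions applied:
Step 1: δ(q0, c) = (qR, b, R)

The first 2 configurations are:
[q0]cab ⊢ b[qR]ab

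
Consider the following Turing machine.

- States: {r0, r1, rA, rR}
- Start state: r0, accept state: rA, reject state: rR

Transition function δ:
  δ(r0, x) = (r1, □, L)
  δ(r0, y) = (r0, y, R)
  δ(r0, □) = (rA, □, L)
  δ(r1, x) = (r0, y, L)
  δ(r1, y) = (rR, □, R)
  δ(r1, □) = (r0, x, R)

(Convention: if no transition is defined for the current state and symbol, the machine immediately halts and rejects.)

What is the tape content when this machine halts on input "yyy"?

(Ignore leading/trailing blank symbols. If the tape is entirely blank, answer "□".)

Execution trace:
Initial: [r0]yyy
Step 1: δ(r0, y) = (r0, y, R) → y[r0]yy
Step 2: δ(r0, y) = (r0, y, R) → yy[r0]y
Step 3: δ(r0, y) = (r0, y, R) → yyy[r0]□
Step 4: δ(r0, □) = (rA, □, L) → yy[rA]y□

The machine reaches the accept state rA and halts.

Final tape (ignoring leading/trailing blanks): yyy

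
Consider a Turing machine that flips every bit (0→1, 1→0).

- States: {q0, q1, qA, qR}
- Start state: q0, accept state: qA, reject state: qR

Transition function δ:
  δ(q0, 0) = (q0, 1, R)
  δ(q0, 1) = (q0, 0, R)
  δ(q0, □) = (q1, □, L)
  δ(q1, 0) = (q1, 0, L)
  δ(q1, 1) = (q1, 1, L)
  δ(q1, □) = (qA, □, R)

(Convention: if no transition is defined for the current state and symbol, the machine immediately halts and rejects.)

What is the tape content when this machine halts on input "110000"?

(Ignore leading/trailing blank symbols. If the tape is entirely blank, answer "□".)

Execution trace:
Initial: [q0]110000
Step 1: δ(q0, 1) = (q0, 0, R) → 0[q0]10000
Step 2: δ(q0, 1) = (q0, 0, R) → 00[q0]0000
Step 3: δ(q0, 0) = (q0, 1, R) → 001[q0]000
Step 4: δ(q0, 0) = (q0, 1, R) → 0011[q0]00
Step 5: δ(q0, 0) = (q0, 1, R) → 00111[q0]0
Step 6: δ(q0, 0) = (q0, 1, R) → 001111[q0]□
Step 7: δ(q0, □) = (q1, □, L) → 00111[q1]1□
Step 8: δ(q1, 1) = (q1, 1, L) → 0011[q1]11□
Step 9: δ(q1, 1) = (q1, 1, L) → 001[q1]111□
Step 10: δ(q1, 1) = (q1, 1, L) → 00[q1]1111□
Step 11: δ(q1, 1) = (q1, 1, L) → 0[q1]01111□
Step 12: δ(q1, 0) = (q1, 0, L) → [q1]001111□
Step 13: δ(q1, 0) = (q1, 0, L) → [q1]□001111□
Step 14: δ(q1, □) = (qA, □, R) → □[qA]001111□

The machine reaches the accept state qA and halts.

Final tape (ignoring leading/trailing blanks): 001111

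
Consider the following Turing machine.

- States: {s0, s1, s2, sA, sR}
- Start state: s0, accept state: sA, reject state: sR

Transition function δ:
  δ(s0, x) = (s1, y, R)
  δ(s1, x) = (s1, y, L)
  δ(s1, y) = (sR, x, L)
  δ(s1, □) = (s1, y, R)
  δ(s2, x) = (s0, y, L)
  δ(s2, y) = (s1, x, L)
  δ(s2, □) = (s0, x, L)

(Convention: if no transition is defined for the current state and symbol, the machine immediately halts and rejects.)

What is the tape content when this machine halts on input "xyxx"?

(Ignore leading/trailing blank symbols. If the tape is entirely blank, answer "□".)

Execution trace:
Initial: [s0]xyxx
Step 1: δ(s0, x) = (s1, y, R) → y[s1]yxx
Step 2: δ(s1, y) = (sR, x, L) → [sR]yxxx

The machine reaches the reject state sR and halts.

Final tape (ignoring leading/trailing blanks): yxxx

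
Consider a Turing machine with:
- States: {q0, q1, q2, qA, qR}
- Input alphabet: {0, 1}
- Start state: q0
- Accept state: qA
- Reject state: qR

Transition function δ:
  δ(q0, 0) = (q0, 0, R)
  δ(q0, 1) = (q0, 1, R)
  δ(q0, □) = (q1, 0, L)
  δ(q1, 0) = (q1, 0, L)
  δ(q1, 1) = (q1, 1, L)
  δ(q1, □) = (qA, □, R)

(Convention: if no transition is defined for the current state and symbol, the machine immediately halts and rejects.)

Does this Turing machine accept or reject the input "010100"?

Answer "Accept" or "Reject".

Execution trace:
Initial: [q0]010100
Step 1: δ(q0, 0) = (q0, 0, R) → 0[q0]10100
Step 2: δ(q0, 1) = (q0, 1, R) → 01[q0]0100
Step 3: δ(q0, 0) = (q0, 0, R) → 010[q0]100
Step 4: δ(q0, 1) = (q0, 1, R) → 0101[q0]00
Step 5: δ(q0, 0) = (q0, 0, R) → 01010[q0]0
Step 6: δ(q0, 0) = (q0, 0, R) → 010100[q0]□
Step 7: δ(q0, □) = (q1, 0, L) → 01010[q1]00
Step 8: δ(q1, 0) = (q1, 0, L) → 0101[q1]000
Step 9: δ(q1, 0) = (q1, 0, L) → 010[q1]1000
Step 10: δ(q1, 1) = (q1, 1, L) → 01[q1]01000
Step 11: δ(q1, 0) = (q1, 0, L) → 0[q1]101000
Step 12: δ(q1, 1) = (q1, 1, L) → [q1]0101000
Step 13: δ(q1, 0) = (q1, 0, L) → [q1]□0101000
Step 14: δ(q1, □) = (qA, □, R) → □[qA]0101000

The machine reaches the accept state qA and halts.

Answer: Accept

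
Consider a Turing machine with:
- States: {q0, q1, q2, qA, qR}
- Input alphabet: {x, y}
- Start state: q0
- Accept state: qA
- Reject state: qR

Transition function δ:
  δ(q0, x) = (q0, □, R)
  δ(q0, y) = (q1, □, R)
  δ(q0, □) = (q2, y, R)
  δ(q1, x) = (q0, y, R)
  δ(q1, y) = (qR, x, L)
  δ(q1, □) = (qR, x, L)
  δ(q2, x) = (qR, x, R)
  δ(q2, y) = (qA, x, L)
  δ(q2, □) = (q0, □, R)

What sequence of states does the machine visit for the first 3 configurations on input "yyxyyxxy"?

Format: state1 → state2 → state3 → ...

Execution trace:
Initial: [q0]yyxyyxxy
Step 1: δ(q0, y) = (q1, □, R) → □[q1]yxyyxxy
Step 2: δ(q1, y) = (qR, x, L) → [qR]□xxyyxxy

The machine reaches the reject state qR and halts.

State sequence: q0 → q1 → qR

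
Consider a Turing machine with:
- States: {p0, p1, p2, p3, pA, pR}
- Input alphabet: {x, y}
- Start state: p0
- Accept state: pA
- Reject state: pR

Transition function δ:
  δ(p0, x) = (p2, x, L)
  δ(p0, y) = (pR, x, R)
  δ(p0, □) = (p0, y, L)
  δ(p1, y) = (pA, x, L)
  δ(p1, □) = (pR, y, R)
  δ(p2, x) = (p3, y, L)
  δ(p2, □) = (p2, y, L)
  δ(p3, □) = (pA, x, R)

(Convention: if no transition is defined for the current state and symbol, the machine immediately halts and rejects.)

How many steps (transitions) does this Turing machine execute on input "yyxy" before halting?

Execution trace:
Initial: [p0]yyxy
Step 1: δ(p0, y) = (pR, x, R) → x[pR]yxy

The machine reaches the reject state pR and halts.

The machine executed 1 step before halting.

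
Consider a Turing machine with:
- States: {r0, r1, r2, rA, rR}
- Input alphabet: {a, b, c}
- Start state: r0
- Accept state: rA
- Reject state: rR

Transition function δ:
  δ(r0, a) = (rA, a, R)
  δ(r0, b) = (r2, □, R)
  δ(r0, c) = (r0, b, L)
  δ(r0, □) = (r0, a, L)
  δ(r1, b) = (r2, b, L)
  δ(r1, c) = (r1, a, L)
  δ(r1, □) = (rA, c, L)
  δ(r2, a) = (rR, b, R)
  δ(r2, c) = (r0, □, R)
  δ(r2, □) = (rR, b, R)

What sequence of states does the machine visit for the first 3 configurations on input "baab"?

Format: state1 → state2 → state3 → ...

Execution trace:
Initial: [r0]baab
Step 1: δ(r0, b) = (r2, □, R) → □[r2]aab
Step 2: δ(r2, a) = (rR, b, R) → □b[rR]ab

The machine reaches the reject state rR and halts.

State sequence: r0 → r2 → rR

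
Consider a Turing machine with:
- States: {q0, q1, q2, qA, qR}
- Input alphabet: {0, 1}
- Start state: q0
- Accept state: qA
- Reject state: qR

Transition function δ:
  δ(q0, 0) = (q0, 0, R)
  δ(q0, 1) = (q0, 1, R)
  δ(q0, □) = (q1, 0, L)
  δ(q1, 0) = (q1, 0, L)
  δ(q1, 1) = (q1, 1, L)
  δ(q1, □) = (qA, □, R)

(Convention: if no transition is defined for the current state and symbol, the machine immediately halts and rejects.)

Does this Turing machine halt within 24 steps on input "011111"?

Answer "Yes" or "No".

Execution trace:
Initial: [q0]011111
Step 1: δ(q0, 0) = (q0, 0, R) → 0[q0]11111
Step 2: δ(q0, 1) = (q0, 1, R) → 01[q0]1111
Step 3: δ(q0, 1) = (q0, 1, R) → 011[q0]111
Step 4: δ(q0, 1) = (q0, 1, R) → 0111[q0]11
Step 5: δ(q0, 1) = (q0, 1, R) → 01111[q0]1
Step 6: δ(q0, 1) = (q0, 1, R) → 011111[q0]□
Step 7: δ(q0, □) = (q1, 0, L) → 01111[q1]10
Step 8: δ(q1, 1) = (q1, 1, L) → 0111[q1]110
Step 9: δ(q1, 1) = (q1, 1, L) → 011[q1]1110
Step 10: δ(q1, 1) = (q1, 1, L) → 01[q1]11110
Step 11: δ(q1, 1) = (q1, 1, L) → 0[q1]111110
Step 12: δ(q1, 1) = (q1, 1, L) → [q1]0111110
Step 13: δ(q1, 0) = (q1, 0, L) → [q1]□0111110
Step 14: δ(q1, □) = (qA, □, R) → □[qA]0111110

The machine reaches the accept state qA and halts.
The machine halted after 14 steps (within the 24-step bound).

Answer: Yes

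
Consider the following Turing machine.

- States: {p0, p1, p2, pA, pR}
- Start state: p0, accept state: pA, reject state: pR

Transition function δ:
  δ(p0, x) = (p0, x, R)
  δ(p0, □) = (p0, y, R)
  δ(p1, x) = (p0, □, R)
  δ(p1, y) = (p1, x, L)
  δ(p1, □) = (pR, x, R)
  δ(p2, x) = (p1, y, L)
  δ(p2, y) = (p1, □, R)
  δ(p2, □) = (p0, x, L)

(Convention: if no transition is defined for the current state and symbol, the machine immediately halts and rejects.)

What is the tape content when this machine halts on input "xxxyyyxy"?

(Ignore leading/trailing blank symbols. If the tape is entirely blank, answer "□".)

Execution trace:
Initial: [p0]xxxyyyxy
Step 1: δ(p0, x) = (p0, x, R) → x[p0]xxyyyxy
Step 2: δ(p0, x) = (p0, x, R) → xx[p0]xyyyxy
Step 3: δ(p0, x) = (p0, x, R) → xxx[p0]yyyxy

No transition is defined for δ(p0, y). By convention the machine halts and rejects.

Final tape (ignoring leading/trailing blanks): xxxyyyxy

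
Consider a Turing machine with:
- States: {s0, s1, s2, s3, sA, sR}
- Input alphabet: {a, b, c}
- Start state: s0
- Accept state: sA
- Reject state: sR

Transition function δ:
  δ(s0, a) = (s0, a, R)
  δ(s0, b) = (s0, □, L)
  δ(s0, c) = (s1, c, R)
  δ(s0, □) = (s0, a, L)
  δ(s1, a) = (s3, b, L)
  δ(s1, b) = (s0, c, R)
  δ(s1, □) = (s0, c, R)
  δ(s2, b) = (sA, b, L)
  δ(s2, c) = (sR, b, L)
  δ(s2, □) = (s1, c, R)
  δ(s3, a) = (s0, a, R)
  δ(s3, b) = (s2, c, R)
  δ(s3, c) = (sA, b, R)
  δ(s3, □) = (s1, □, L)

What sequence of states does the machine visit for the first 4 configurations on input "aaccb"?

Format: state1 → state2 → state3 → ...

Execution trace:
Initial: [s0]aaccb
Step 1: δ(s0, a) = (s0, a, R) → a[s0]accb
Step 2: δ(s0, a) = (s0, a, R) → aa[s0]ccb
Step 3: δ(s0, c) = (s1, c, R) → aac[s1]cb

No transition is defined for δ(s1, c). By convention the machine halts and rejects.

State sequence: s0 → s0 → s0 → s1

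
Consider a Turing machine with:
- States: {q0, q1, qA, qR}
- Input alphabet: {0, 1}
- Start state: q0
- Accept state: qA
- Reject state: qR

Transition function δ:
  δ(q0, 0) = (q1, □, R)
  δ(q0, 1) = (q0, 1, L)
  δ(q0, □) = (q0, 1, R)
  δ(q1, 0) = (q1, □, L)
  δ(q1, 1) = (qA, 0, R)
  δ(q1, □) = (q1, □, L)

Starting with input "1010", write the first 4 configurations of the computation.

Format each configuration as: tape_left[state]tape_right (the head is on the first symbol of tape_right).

Transitions applied:
Step 1: δ(q0, 1) = (q0, 1, L)
Step 2: δ(q0, □) = (q0, 1, R)
Step 3: δ(q0, 1) = (q0, 1, L)

The first 4 configurations are:
[q0]1010 ⊢ [q0]□1010 ⊢ 1[q0]1010 ⊢ [q0]11010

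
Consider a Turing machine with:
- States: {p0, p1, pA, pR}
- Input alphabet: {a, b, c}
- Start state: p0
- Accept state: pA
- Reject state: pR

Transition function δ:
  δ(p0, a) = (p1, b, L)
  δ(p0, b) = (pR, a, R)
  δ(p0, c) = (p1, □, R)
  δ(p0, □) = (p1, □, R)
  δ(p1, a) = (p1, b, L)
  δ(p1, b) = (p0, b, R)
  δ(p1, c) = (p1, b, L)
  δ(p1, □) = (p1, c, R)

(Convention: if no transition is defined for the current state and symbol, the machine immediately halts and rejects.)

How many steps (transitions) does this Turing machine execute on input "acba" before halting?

Execution trace:
Initial: [p0]acba
Step 1: δ(p0, a) = (p1, b, L) → [p1]□bcba
Step 2: δ(p1, □) = (p1, c, R) → c[p1]bcba
Step 3: δ(p1, b) = (p0, b, R) → cb[p0]cba
Step 4: δ(p0, c) = (p1, □, R) → cb□[p1]ba
Step 5: δ(p1, b) = (p0, b, R) → cb□b[p0]a
Step 6: δ(p0, a) = (p1, b, L) → cb□[p1]bb
Step 7: δ(p1, b) = (p0, b, R) → cb□b[p0]b
Step 8: δ(p0, b) = (pR, a, R) → cb□ba[pR]□

The machine reaches the reject state pR and halts.

The machine executed 8 steps before halting.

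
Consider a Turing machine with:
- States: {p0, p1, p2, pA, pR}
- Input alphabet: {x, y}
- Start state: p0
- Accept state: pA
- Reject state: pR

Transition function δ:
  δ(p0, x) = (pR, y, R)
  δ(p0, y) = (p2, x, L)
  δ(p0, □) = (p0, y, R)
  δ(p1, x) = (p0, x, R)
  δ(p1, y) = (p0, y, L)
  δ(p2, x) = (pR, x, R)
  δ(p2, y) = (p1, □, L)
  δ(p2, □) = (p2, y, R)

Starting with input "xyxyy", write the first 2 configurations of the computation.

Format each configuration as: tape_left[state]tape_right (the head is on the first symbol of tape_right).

Transitions applied:
Step 1: δ(p0, x) = (pR, y, R)

The first 2 configurations are:
[p0]xyxyy ⊢ y[pR]yxyy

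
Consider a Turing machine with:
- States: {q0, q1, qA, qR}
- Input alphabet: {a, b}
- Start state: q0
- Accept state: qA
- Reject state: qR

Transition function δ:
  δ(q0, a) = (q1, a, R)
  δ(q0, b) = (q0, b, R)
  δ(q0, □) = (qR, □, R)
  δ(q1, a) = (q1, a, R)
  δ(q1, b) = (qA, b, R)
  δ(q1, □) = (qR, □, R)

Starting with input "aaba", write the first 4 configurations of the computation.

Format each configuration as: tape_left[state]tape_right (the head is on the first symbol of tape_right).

Transitions applied:
Step 1: δ(q0, a) = (q1, a, R)
Step 2: δ(q1, a) = (q1, a, R)
Step 3: δ(q1, b) = (qA, b, R)

The first 4 configurations are:
[q0]aaba ⊢ a[q1]aba ⊢ aa[q1]ba ⊢ aab[qA]a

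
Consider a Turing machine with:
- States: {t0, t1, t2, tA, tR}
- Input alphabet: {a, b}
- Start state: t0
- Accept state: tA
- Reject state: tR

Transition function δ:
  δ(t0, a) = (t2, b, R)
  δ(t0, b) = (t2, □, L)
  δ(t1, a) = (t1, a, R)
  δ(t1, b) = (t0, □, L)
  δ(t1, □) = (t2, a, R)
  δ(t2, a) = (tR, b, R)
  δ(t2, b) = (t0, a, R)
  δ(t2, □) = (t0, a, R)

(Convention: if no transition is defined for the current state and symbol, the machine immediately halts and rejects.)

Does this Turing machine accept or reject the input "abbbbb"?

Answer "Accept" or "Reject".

Execution trace:
Initial: [t0]abbbbb
Step 1: δ(t0, a) = (t2, b, R) → b[t2]bbbbb
Step 2: δ(t2, b) = (t0, a, R) → ba[t0]bbbb
Step 3: δ(t0, b) = (t2, □, L) → b[t2]a□bbb
Step 4: δ(t2, a) = (tR, b, R) → bb[tR]□bbb

The machine reaches the reject state tR and halts.

Answer: Reject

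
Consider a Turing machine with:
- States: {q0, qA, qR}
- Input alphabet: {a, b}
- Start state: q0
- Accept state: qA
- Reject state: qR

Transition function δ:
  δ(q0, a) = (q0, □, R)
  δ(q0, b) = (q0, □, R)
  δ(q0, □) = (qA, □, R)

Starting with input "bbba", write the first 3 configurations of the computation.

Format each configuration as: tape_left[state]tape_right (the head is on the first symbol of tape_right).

Transitions applied:
Step 1: δ(q0, b) = (q0, □, R)
Step 2: δ(q0, b) = (q0, □, R)

The first 3 configurations are:
[q0]bbba ⊢ □[q0]bba ⊢ □□[q0]ba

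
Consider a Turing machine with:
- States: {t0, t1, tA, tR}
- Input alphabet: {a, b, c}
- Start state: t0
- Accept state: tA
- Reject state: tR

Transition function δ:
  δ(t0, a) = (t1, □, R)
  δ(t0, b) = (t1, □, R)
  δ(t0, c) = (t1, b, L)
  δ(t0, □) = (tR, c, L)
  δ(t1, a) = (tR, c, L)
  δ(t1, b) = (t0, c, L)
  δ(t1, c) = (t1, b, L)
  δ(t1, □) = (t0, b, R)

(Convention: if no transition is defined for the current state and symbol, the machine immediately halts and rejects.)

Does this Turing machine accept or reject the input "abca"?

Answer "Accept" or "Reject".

Execution trace:
Initial: [t0]abca
Step 1: δ(t0, a) = (t1, □, R) → □[t1]bca
Step 2: δ(t1, b) = (t0, c, L) → [t0]□cca
Step 3: δ(t0, □) = (tR, c, L) → [tR]□ccca

The machine reaches the reject state tR and halts.

Answer: Reject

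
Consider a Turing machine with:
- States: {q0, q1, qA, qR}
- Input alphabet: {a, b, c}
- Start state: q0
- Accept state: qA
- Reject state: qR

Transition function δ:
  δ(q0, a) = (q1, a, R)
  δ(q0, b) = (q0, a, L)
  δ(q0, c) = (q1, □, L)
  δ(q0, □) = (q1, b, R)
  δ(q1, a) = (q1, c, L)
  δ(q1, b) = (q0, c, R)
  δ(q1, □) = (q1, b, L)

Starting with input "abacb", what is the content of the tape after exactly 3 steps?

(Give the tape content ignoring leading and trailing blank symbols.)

Execution trace:
Initial: [q0]abacb
Step 1: δ(q0, a) = (q1, a, R) → a[q1]bacb
Step 2: δ(q1, b) = (q0, c, R) → ac[q0]acb
Step 3: δ(q0, a) = (q1, a, R) → aca[q1]cb

No transition is defined for δ(q1, c). By convention the machine halts and rejects.

After 3 steps, the tape (ignoring leading/trailing blanks) is: acacb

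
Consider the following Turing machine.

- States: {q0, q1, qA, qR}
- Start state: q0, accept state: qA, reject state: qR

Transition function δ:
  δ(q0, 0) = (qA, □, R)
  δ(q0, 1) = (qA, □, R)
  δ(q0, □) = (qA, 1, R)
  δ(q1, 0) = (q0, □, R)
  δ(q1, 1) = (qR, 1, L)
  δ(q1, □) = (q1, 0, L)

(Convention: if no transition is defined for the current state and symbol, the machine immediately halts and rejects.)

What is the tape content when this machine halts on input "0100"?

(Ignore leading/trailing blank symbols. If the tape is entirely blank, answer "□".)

Execution trace:
Initial: [q0]0100
Step 1: δ(q0, 0) = (qA, □, R) → □[qA]100

The machine reaches the accept state qA and halts.

Final tape (ignoring leading/trailing blanks): 100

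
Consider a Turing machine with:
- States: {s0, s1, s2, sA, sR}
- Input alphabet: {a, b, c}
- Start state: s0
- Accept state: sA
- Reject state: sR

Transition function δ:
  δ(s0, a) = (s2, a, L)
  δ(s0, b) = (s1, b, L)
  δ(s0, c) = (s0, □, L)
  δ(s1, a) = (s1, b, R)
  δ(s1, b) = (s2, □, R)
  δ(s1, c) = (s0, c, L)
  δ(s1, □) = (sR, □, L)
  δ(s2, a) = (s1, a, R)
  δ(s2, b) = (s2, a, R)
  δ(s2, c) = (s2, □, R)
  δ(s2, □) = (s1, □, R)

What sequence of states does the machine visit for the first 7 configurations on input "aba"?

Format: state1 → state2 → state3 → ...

Execution trace:
Initial: [s0]aba
Step 1: δ(s0, a) = (s2, a, L) → [s2]□aba
Step 2: δ(s2, □) = (s1, □, R) → □[s1]aba
Step 3: δ(s1, a) = (s1, b, R) → □b[s1]ba
Step 4: δ(s1, b) = (s2, □, R) → □b□[s2]a
Step 5: δ(s2, a) = (s1, a, R) → □b□a[s1]□
Step 6: δ(s1, □) = (sR, □, L) → □b□[sR]a□

The machine reaches the reject state sR and halts.

State sequence: s0 → s2 → s1 → s1 → s2 → s1 → sR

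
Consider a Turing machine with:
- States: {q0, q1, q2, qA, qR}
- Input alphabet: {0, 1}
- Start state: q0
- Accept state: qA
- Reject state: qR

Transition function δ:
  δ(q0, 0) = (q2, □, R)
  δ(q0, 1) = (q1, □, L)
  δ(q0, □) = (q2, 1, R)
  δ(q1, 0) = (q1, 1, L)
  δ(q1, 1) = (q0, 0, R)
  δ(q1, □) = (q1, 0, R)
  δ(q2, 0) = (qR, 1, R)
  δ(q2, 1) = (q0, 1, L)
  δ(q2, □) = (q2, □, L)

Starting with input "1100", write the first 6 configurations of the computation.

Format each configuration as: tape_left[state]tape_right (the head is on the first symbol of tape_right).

Transitions applied:
Step 1: δ(q0, 1) = (q1, □, L)
Step 2: δ(q1, □) = (q1, 0, R)
Step 3: δ(q1, □) = (q1, 0, R)
Step 4: δ(q1, 1) = (q0, 0, R)
Step 5: δ(q0, 0) = (q2, □, R)

The first 6 configurations are:
[q0]1100 ⊢ [q1]□□100 ⊢ 0[q1]□100 ⊢ 00[q1]100 ⊢ 000[q0]00 ⊢ 000□[q2]0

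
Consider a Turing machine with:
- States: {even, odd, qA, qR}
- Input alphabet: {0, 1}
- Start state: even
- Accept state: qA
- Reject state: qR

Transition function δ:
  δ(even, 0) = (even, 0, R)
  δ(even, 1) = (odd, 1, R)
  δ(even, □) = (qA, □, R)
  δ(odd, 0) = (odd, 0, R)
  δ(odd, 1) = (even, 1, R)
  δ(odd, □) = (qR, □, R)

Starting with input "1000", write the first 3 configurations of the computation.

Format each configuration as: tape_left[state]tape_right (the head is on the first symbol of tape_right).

Transitions applied:
Step 1: δ(even, 1) = (odd, 1, R)
Step 2: δ(odd, 0) = (odd, 0, R)

The first 3 configurations are:
[even]1000 ⊢ 1[odd]000 ⊢ 10[odd]00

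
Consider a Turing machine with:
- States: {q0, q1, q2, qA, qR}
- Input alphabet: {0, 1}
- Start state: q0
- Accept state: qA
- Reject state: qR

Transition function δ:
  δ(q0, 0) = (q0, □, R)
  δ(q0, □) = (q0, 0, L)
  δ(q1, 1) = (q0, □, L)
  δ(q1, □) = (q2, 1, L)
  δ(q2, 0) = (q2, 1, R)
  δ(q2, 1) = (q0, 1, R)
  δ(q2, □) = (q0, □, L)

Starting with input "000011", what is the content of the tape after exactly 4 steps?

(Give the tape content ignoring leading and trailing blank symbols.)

Execution trace:
Initial: [q0]000011
Step 1: δ(q0, 0) = (q0, □, R) → □[q0]00011
Step 2: δ(q0, 0) = (q0, □, R) → □□[q0]0011
Step 3: δ(q0, 0) = (q0, □, R) → □□□[q0]011
Step 4: δ(q0, 0) = (q0, □, R) → □□□□[q0]11

No transition is defined for δ(q0, 1). By convention the machine halts and rejects.

After 4 steps, the tape (ignoring leading/trailing blanks) is: 11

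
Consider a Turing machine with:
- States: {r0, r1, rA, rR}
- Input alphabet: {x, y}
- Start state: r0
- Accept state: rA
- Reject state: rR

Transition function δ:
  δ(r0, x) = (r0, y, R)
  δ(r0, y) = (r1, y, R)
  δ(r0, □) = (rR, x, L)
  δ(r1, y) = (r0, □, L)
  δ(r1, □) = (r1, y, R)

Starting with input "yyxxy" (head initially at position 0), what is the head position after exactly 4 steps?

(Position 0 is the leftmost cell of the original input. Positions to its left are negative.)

Execution trace (head position shown):
Step 0: [r0]yyxxy  (head at position 0)
Step 1: move right → y[r1]yxxy  (head at position 1)
Step 2: move left → [r0]y□xxy  (head at position 0)
Step 3: move right → y[r1]□xxy  (head at position 1)
Step 4: move right → yy[r1]xxy  (head at position 2)

After 4 steps, the head is at position 2.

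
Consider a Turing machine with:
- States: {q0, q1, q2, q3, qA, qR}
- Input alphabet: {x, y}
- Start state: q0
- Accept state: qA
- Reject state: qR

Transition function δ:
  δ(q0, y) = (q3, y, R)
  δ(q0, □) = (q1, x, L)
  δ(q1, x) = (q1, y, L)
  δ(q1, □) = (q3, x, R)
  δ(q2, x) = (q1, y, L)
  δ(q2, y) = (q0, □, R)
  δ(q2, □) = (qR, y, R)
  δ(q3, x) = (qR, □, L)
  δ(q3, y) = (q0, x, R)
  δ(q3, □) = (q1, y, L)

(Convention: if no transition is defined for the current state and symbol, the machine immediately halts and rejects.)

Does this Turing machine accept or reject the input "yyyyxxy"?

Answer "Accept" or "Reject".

Execution trace:
Initial: [q0]yyyyxxy
Step 1: δ(q0, y) = (q3, y, R) → y[q3]yyyxxy
Step 2: δ(q3, y) = (q0, x, R) → yx[q0]yyxxy
Step 3: δ(q0, y) = (q3, y, R) → yxy[q3]yxxy
Step 4: δ(q3, y) = (q0, x, R) → yxyx[q0]xxy

No transition is defined for δ(q0, x). By convention the machine halts and rejects.

Answer: Reject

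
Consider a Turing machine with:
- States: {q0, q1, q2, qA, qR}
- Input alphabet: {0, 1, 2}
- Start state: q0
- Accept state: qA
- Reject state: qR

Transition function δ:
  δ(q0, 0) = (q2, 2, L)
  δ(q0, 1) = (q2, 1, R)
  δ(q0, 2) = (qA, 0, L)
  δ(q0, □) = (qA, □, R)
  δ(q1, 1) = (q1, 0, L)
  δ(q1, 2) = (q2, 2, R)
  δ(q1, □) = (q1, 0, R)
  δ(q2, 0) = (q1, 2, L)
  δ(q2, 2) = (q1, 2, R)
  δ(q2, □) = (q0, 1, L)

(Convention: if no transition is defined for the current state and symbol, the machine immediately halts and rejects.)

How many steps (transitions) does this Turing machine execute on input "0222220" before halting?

Execution trace:
Initial: [q0]0222220
Step 1: δ(q0, 0) = (q2, 2, L) → [q2]□2222220
Step 2: δ(q2, □) = (q0, 1, L) → [q0]□12222220
Step 3: δ(q0, □) = (qA, □, R) → □[qA]12222220

The machine reaches the accept state qA and halts.

The machine executed 3 steps before halting.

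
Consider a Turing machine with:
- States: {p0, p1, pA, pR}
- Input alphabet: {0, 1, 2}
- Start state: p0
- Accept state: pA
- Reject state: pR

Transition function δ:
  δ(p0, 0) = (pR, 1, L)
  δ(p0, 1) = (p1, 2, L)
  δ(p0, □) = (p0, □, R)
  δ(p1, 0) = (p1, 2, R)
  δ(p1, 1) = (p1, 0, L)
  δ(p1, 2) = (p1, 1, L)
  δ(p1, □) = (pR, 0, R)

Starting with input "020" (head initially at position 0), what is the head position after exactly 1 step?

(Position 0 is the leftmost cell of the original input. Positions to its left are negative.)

Execution trace (head position shown):
Step 0: [p0]020  (head at position 0)
Step 1: move left → [pR]□120  (head at position -1)

After 1 step, the head is at position -1.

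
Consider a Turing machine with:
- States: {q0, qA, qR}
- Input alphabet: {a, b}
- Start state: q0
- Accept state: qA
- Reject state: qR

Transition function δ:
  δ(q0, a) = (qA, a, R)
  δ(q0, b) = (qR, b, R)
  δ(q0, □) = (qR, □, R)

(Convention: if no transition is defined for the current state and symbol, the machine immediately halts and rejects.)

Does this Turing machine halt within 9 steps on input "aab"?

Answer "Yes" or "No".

Execution trace:
Initial: [q0]aab
Step 1: δ(q0, a) = (qA, a, R) → a[qA]ab

The machine reaches the accept state qA and halts.
The machine halted after 1 step (within the 9-step bound).

Answer: Yes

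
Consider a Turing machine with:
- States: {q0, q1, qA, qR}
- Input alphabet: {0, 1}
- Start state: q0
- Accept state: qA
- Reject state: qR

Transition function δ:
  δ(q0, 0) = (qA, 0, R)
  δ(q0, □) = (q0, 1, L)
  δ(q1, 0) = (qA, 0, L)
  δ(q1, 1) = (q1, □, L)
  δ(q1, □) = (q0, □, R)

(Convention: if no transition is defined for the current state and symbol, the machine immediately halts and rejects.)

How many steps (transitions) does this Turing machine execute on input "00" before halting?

Execution trace:
Initial: [q0]00
Step 1: δ(q0, 0) = (qA, 0, R) → 0[qA]0

The machine reaches the accept state qA and halts.

The machine executed 1 step before halting.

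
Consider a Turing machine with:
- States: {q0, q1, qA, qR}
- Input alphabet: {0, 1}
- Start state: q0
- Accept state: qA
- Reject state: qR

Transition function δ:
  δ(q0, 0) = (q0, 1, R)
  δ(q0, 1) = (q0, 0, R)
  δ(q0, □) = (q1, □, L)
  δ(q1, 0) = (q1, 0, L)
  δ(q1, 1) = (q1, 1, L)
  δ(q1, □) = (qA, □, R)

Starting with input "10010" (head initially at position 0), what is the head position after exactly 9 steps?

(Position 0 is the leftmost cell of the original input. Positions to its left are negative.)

Execution trace (head position shown):
Step 0: [q0]10010  (head at position 0)
Step 1: move right → 0[q0]0010  (head at position 1)
Step 2: move right → 01[q0]010  (head at position 2)
Step 3: move right → 011[q0]10  (head at position 3)
Step 4: move right → 0110[q0]0  (head at position 4)
Step 5: move right → 01101[q0]□  (head at position 5)
Step 6: move left → 0110[q1]1□  (head at position 4)
Step 7: move left → 011[q1]01□  (head at position 3)
Step 8: move left → 01[q1]101□  (head at position 2)
Step 9: move left → 0[q1]1101□  (head at position 1)

After 9 steps, the head is at position 1.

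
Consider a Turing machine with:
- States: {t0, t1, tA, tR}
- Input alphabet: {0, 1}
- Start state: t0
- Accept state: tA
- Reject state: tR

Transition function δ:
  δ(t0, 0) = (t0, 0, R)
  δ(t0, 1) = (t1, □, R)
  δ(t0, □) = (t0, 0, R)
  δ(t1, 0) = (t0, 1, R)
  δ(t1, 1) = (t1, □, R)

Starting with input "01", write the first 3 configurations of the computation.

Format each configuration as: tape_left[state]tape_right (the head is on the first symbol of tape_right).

Transitions applied:
Step 1: δ(t0, 0) = (t0, 0, R)
Step 2: δ(t0, 1) = (t1, □, R)

The first 3 configurations are:
[t0]01 ⊢ 0[t0]1 ⊢ 0□[t1]□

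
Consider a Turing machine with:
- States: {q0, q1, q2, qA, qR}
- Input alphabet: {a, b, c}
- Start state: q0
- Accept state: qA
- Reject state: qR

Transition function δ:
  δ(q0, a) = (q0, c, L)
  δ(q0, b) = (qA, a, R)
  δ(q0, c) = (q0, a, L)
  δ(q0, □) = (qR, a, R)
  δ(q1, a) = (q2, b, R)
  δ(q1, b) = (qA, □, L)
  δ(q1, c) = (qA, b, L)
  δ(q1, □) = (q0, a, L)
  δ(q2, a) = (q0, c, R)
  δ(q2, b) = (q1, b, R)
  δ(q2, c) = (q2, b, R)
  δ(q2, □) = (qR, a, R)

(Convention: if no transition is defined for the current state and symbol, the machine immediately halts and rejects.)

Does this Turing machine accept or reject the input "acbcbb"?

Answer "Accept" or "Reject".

Execution trace:
Initial: [q0]acbcbb
Step 1: δ(q0, a) = (q0, c, L) → [q0]□ccbcbb
Step 2: δ(q0, □) = (qR, a, R) → a[qR]ccbcbb

The machine reaches the reject state qR and halts.

Answer: Reject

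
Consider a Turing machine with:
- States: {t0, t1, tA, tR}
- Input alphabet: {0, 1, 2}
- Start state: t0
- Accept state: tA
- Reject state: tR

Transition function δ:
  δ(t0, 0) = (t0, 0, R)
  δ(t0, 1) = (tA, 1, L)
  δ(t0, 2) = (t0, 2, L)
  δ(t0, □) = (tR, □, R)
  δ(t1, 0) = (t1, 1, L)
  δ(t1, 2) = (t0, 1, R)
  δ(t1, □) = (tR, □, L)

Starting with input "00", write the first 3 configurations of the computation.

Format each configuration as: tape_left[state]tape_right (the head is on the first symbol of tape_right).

Transitions applied:
Step 1: δ(t0, 0) = (t0, 0, R)
Step 2: δ(t0, 0) = (t0, 0, R)

The first 3 configurations are:
[t0]00 ⊢ 0[t0]0 ⊢ 00[t0]□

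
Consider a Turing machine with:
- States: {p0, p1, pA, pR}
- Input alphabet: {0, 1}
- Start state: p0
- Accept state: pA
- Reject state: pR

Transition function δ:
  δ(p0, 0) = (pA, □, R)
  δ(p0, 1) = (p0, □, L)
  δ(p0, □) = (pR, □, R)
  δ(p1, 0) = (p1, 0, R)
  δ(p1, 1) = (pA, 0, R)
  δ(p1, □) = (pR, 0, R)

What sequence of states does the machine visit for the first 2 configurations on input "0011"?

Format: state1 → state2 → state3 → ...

Execution trace:
Initial: [p0]0011
Step 1: δ(p0, 0) = (pA, □, R) → □[pA]011

The machine reaches the accept state pA and halts.

State sequence: p0 → pA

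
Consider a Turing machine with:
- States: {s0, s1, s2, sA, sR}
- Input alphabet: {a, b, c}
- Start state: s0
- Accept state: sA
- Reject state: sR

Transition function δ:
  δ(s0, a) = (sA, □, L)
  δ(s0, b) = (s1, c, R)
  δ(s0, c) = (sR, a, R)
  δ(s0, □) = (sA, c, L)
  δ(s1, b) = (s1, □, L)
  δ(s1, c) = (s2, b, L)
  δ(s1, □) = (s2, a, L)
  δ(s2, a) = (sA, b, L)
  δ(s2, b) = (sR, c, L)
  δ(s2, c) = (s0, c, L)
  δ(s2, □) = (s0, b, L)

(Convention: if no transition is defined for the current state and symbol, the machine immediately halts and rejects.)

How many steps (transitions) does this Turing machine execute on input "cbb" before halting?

Execution trace:
Initial: [s0]cbb
Step 1: δ(s0, c) = (sR, a, R) → a[sR]bb

The machine reaches the reject state sR and halts.

The machine executed 1 step before halting.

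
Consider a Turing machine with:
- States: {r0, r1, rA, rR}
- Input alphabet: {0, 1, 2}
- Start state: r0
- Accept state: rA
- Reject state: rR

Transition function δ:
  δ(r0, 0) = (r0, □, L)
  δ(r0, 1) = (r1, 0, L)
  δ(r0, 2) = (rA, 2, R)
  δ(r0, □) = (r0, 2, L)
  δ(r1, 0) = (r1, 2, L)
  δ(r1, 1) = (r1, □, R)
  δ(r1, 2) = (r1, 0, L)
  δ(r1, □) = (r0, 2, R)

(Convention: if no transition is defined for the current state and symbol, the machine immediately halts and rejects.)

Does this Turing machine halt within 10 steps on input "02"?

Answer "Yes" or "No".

Execution trace:
Initial: [r0]02
Step 1: δ(r0, 0) = (r0, □, L) → [r0]□□2
Step 2: δ(r0, □) = (r0, 2, L) → [r0]□2□2
Step 3: δ(r0, □) = (r0, 2, L) → [r0]□22□2
Step 4: δ(r0, □) = (r0, 2, L) → [r0]□222□2
Step 5: δ(r0, □) = (r0, 2, L) → [r0]□2222□2
Step 6: δ(r0, □) = (r0, 2, L) → [r0]□22222□2
Step 7: δ(r0, □) = (r0, 2, L) → [r0]□222222□2
Step 8: δ(r0, □) = (r0, 2, L) → [r0]□2222222□2
Step 9: δ(r0, □) = (r0, 2, L) → [r0]□22222222□2
Step 10: δ(r0, □) = (r0, 2, L) → [r0]□222222222□2

The machine has not reached a halting state after 10 steps.
The machine did not halt within the 10-step bound.

Answer: No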